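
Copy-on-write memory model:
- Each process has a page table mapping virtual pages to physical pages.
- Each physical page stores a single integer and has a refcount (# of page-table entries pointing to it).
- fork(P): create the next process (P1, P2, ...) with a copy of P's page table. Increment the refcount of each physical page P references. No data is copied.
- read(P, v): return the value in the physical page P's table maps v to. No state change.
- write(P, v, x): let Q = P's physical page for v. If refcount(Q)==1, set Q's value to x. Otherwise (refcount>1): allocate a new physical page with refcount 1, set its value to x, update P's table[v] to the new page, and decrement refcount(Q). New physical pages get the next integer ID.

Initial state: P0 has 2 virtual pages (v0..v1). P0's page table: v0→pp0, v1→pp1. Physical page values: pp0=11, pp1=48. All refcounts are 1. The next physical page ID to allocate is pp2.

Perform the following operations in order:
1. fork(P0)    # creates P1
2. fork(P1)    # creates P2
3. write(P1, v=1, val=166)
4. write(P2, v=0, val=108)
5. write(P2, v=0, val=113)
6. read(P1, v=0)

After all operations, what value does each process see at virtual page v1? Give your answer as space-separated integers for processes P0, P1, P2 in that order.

Op 1: fork(P0) -> P1. 2 ppages; refcounts: pp0:2 pp1:2
Op 2: fork(P1) -> P2. 2 ppages; refcounts: pp0:3 pp1:3
Op 3: write(P1, v1, 166). refcount(pp1)=3>1 -> COPY to pp2. 3 ppages; refcounts: pp0:3 pp1:2 pp2:1
Op 4: write(P2, v0, 108). refcount(pp0)=3>1 -> COPY to pp3. 4 ppages; refcounts: pp0:2 pp1:2 pp2:1 pp3:1
Op 5: write(P2, v0, 113). refcount(pp3)=1 -> write in place. 4 ppages; refcounts: pp0:2 pp1:2 pp2:1 pp3:1
Op 6: read(P1, v0) -> 11. No state change.
P0: v1 -> pp1 = 48
P1: v1 -> pp2 = 166
P2: v1 -> pp1 = 48

Answer: 48 166 48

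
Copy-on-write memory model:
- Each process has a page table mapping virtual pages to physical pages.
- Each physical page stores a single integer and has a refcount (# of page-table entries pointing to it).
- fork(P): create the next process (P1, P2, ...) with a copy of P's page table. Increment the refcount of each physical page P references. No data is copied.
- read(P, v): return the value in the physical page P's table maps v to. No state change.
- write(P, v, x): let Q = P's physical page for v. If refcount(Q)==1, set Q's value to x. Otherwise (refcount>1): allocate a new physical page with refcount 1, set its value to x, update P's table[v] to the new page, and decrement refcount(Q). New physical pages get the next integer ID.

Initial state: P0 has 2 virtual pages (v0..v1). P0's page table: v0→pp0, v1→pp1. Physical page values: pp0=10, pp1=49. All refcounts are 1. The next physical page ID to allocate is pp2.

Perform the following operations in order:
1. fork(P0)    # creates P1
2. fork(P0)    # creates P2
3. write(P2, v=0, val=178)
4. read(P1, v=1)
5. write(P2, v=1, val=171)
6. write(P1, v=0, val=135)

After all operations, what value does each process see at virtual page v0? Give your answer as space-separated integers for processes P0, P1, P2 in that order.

Op 1: fork(P0) -> P1. 2 ppages; refcounts: pp0:2 pp1:2
Op 2: fork(P0) -> P2. 2 ppages; refcounts: pp0:3 pp1:3
Op 3: write(P2, v0, 178). refcount(pp0)=3>1 -> COPY to pp2. 3 ppages; refcounts: pp0:2 pp1:3 pp2:1
Op 4: read(P1, v1) -> 49. No state change.
Op 5: write(P2, v1, 171). refcount(pp1)=3>1 -> COPY to pp3. 4 ppages; refcounts: pp0:2 pp1:2 pp2:1 pp3:1
Op 6: write(P1, v0, 135). refcount(pp0)=2>1 -> COPY to pp4. 5 ppages; refcounts: pp0:1 pp1:2 pp2:1 pp3:1 pp4:1
P0: v0 -> pp0 = 10
P1: v0 -> pp4 = 135
P2: v0 -> pp2 = 178

Answer: 10 135 178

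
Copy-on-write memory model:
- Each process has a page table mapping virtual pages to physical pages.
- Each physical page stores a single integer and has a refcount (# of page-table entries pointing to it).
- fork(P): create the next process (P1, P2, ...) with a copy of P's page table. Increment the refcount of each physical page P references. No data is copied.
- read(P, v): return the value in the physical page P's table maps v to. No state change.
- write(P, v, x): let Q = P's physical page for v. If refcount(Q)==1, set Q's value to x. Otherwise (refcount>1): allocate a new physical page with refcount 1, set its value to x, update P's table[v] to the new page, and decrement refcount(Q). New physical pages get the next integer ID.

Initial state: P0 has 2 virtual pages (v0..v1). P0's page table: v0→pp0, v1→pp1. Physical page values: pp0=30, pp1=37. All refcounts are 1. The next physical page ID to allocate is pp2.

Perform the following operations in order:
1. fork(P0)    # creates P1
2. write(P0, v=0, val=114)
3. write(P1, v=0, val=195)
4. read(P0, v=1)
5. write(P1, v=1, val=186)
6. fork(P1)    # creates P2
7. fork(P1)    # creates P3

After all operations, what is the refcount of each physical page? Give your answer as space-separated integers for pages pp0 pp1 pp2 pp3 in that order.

Answer: 3 1 1 3

Derivation:
Op 1: fork(P0) -> P1. 2 ppages; refcounts: pp0:2 pp1:2
Op 2: write(P0, v0, 114). refcount(pp0)=2>1 -> COPY to pp2. 3 ppages; refcounts: pp0:1 pp1:2 pp2:1
Op 3: write(P1, v0, 195). refcount(pp0)=1 -> write in place. 3 ppages; refcounts: pp0:1 pp1:2 pp2:1
Op 4: read(P0, v1) -> 37. No state change.
Op 5: write(P1, v1, 186). refcount(pp1)=2>1 -> COPY to pp3. 4 ppages; refcounts: pp0:1 pp1:1 pp2:1 pp3:1
Op 6: fork(P1) -> P2. 4 ppages; refcounts: pp0:2 pp1:1 pp2:1 pp3:2
Op 7: fork(P1) -> P3. 4 ppages; refcounts: pp0:3 pp1:1 pp2:1 pp3:3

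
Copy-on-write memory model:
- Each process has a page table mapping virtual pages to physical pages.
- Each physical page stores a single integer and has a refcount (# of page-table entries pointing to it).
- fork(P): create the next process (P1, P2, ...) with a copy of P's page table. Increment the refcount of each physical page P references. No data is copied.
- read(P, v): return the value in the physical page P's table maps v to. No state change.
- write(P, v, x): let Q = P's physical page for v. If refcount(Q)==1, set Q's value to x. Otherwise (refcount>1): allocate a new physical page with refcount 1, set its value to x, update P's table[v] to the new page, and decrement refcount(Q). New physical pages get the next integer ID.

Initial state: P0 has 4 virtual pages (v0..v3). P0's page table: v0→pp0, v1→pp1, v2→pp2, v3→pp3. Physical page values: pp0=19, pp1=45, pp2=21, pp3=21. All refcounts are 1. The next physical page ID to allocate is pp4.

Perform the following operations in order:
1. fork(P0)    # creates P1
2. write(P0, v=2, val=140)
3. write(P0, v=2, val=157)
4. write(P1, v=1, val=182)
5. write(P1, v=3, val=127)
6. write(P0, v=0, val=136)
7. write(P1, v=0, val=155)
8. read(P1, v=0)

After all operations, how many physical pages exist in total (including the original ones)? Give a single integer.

Answer: 8

Derivation:
Op 1: fork(P0) -> P1. 4 ppages; refcounts: pp0:2 pp1:2 pp2:2 pp3:2
Op 2: write(P0, v2, 140). refcount(pp2)=2>1 -> COPY to pp4. 5 ppages; refcounts: pp0:2 pp1:2 pp2:1 pp3:2 pp4:1
Op 3: write(P0, v2, 157). refcount(pp4)=1 -> write in place. 5 ppages; refcounts: pp0:2 pp1:2 pp2:1 pp3:2 pp4:1
Op 4: write(P1, v1, 182). refcount(pp1)=2>1 -> COPY to pp5. 6 ppages; refcounts: pp0:2 pp1:1 pp2:1 pp3:2 pp4:1 pp5:1
Op 5: write(P1, v3, 127). refcount(pp3)=2>1 -> COPY to pp6. 7 ppages; refcounts: pp0:2 pp1:1 pp2:1 pp3:1 pp4:1 pp5:1 pp6:1
Op 6: write(P0, v0, 136). refcount(pp0)=2>1 -> COPY to pp7. 8 ppages; refcounts: pp0:1 pp1:1 pp2:1 pp3:1 pp4:1 pp5:1 pp6:1 pp7:1
Op 7: write(P1, v0, 155). refcount(pp0)=1 -> write in place. 8 ppages; refcounts: pp0:1 pp1:1 pp2:1 pp3:1 pp4:1 pp5:1 pp6:1 pp7:1
Op 8: read(P1, v0) -> 155. No state change.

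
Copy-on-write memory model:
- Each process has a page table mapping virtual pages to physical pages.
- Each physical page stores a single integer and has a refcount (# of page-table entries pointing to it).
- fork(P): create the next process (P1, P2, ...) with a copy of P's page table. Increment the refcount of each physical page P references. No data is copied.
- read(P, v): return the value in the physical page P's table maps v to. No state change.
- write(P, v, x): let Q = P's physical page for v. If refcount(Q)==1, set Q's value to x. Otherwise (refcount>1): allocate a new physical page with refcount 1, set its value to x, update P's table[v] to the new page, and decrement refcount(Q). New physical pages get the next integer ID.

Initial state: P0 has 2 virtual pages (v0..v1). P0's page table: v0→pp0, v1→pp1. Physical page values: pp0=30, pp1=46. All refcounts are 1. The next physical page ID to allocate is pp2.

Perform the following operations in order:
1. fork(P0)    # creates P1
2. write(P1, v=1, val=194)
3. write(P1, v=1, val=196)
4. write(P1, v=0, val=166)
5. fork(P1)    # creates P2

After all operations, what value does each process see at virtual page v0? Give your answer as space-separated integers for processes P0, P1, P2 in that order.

Op 1: fork(P0) -> P1. 2 ppages; refcounts: pp0:2 pp1:2
Op 2: write(P1, v1, 194). refcount(pp1)=2>1 -> COPY to pp2. 3 ppages; refcounts: pp0:2 pp1:1 pp2:1
Op 3: write(P1, v1, 196). refcount(pp2)=1 -> write in place. 3 ppages; refcounts: pp0:2 pp1:1 pp2:1
Op 4: write(P1, v0, 166). refcount(pp0)=2>1 -> COPY to pp3. 4 ppages; refcounts: pp0:1 pp1:1 pp2:1 pp3:1
Op 5: fork(P1) -> P2. 4 ppages; refcounts: pp0:1 pp1:1 pp2:2 pp3:2
P0: v0 -> pp0 = 30
P1: v0 -> pp3 = 166
P2: v0 -> pp3 = 166

Answer: 30 166 166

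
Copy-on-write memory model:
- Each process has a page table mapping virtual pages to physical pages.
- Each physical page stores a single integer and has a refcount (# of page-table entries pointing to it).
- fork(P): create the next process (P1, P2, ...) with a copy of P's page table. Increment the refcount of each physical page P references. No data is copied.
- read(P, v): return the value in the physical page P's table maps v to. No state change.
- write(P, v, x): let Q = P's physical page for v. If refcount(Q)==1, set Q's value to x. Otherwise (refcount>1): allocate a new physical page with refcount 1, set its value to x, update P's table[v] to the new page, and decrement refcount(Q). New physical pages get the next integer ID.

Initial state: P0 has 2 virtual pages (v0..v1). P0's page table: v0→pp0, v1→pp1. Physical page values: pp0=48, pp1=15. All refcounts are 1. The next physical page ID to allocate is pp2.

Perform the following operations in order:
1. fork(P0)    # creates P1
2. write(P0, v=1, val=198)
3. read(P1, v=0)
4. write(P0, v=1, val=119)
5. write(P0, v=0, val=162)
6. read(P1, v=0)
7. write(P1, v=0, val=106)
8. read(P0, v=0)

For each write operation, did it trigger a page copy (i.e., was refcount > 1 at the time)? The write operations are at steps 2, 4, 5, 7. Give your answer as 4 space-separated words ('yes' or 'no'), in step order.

Op 1: fork(P0) -> P1. 2 ppages; refcounts: pp0:2 pp1:2
Op 2: write(P0, v1, 198). refcount(pp1)=2>1 -> COPY to pp2. 3 ppages; refcounts: pp0:2 pp1:1 pp2:1
Op 3: read(P1, v0) -> 48. No state change.
Op 4: write(P0, v1, 119). refcount(pp2)=1 -> write in place. 3 ppages; refcounts: pp0:2 pp1:1 pp2:1
Op 5: write(P0, v0, 162). refcount(pp0)=2>1 -> COPY to pp3. 4 ppages; refcounts: pp0:1 pp1:1 pp2:1 pp3:1
Op 6: read(P1, v0) -> 48. No state change.
Op 7: write(P1, v0, 106). refcount(pp0)=1 -> write in place. 4 ppages; refcounts: pp0:1 pp1:1 pp2:1 pp3:1
Op 8: read(P0, v0) -> 162. No state change.

yes no yes no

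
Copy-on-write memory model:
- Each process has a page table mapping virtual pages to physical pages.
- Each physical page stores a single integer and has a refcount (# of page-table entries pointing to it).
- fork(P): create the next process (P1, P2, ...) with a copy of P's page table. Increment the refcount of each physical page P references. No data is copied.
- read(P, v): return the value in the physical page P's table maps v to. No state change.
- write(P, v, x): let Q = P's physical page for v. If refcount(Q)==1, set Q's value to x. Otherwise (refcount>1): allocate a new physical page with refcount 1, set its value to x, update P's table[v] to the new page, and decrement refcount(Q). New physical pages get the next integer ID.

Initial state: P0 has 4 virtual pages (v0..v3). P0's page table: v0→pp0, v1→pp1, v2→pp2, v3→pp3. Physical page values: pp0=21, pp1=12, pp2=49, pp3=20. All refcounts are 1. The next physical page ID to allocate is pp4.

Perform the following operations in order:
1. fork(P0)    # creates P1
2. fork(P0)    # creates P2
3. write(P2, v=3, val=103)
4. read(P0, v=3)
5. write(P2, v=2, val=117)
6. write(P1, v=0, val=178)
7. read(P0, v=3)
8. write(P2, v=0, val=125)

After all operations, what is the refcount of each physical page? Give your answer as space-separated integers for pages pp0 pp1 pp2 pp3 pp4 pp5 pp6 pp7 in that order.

Answer: 1 3 2 2 1 1 1 1

Derivation:
Op 1: fork(P0) -> P1. 4 ppages; refcounts: pp0:2 pp1:2 pp2:2 pp3:2
Op 2: fork(P0) -> P2. 4 ppages; refcounts: pp0:3 pp1:3 pp2:3 pp3:3
Op 3: write(P2, v3, 103). refcount(pp3)=3>1 -> COPY to pp4. 5 ppages; refcounts: pp0:3 pp1:3 pp2:3 pp3:2 pp4:1
Op 4: read(P0, v3) -> 20. No state change.
Op 5: write(P2, v2, 117). refcount(pp2)=3>1 -> COPY to pp5. 6 ppages; refcounts: pp0:3 pp1:3 pp2:2 pp3:2 pp4:1 pp5:1
Op 6: write(P1, v0, 178). refcount(pp0)=3>1 -> COPY to pp6. 7 ppages; refcounts: pp0:2 pp1:3 pp2:2 pp3:2 pp4:1 pp5:1 pp6:1
Op 7: read(P0, v3) -> 20. No state change.
Op 8: write(P2, v0, 125). refcount(pp0)=2>1 -> COPY to pp7. 8 ppages; refcounts: pp0:1 pp1:3 pp2:2 pp3:2 pp4:1 pp5:1 pp6:1 pp7:1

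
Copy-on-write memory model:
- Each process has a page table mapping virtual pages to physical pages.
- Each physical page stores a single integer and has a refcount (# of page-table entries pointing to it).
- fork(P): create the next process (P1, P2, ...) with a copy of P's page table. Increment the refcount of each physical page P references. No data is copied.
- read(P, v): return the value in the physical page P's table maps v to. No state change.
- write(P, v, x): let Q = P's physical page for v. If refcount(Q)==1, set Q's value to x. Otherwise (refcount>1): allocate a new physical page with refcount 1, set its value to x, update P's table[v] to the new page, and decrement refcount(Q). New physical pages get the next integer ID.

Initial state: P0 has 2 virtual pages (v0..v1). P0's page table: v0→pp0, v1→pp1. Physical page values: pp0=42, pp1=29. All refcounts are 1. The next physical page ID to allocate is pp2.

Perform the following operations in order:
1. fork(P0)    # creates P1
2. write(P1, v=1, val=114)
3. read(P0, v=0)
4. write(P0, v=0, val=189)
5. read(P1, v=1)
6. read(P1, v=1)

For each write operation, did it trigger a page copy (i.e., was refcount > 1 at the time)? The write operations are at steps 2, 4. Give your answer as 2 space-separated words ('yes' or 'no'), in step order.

Op 1: fork(P0) -> P1. 2 ppages; refcounts: pp0:2 pp1:2
Op 2: write(P1, v1, 114). refcount(pp1)=2>1 -> COPY to pp2. 3 ppages; refcounts: pp0:2 pp1:1 pp2:1
Op 3: read(P0, v0) -> 42. No state change.
Op 4: write(P0, v0, 189). refcount(pp0)=2>1 -> COPY to pp3. 4 ppages; refcounts: pp0:1 pp1:1 pp2:1 pp3:1
Op 5: read(P1, v1) -> 114. No state change.
Op 6: read(P1, v1) -> 114. No state change.

yes yes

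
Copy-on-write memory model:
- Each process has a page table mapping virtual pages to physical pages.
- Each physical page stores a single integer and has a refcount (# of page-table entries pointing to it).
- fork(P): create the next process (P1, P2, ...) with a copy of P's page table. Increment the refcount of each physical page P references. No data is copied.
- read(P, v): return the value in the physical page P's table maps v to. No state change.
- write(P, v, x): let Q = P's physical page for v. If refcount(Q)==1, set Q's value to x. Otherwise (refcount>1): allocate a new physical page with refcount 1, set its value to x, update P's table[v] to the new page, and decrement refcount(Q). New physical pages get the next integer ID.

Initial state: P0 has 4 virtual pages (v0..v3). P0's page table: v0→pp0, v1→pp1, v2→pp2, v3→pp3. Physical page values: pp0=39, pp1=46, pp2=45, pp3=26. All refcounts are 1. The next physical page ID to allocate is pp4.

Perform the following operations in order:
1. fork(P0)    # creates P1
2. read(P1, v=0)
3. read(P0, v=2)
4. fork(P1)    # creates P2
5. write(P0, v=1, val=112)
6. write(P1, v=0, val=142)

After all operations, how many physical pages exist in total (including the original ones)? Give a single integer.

Answer: 6

Derivation:
Op 1: fork(P0) -> P1. 4 ppages; refcounts: pp0:2 pp1:2 pp2:2 pp3:2
Op 2: read(P1, v0) -> 39. No state change.
Op 3: read(P0, v2) -> 45. No state change.
Op 4: fork(P1) -> P2. 4 ppages; refcounts: pp0:3 pp1:3 pp2:3 pp3:3
Op 5: write(P0, v1, 112). refcount(pp1)=3>1 -> COPY to pp4. 5 ppages; refcounts: pp0:3 pp1:2 pp2:3 pp3:3 pp4:1
Op 6: write(P1, v0, 142). refcount(pp0)=3>1 -> COPY to pp5. 6 ppages; refcounts: pp0:2 pp1:2 pp2:3 pp3:3 pp4:1 pp5:1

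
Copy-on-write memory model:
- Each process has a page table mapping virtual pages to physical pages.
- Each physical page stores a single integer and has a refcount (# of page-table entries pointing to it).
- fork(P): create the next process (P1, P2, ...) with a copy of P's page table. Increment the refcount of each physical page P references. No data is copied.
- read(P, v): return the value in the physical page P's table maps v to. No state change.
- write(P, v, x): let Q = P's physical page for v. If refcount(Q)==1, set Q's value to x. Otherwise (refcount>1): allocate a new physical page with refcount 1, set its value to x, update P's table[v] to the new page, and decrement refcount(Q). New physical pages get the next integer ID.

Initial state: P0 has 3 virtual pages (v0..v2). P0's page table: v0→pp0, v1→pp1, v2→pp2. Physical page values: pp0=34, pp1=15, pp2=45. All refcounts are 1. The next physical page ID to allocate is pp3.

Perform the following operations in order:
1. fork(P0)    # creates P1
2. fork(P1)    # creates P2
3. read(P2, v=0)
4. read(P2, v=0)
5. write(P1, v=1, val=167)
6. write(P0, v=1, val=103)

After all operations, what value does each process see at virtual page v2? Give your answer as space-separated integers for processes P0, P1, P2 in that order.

Op 1: fork(P0) -> P1. 3 ppages; refcounts: pp0:2 pp1:2 pp2:2
Op 2: fork(P1) -> P2. 3 ppages; refcounts: pp0:3 pp1:3 pp2:3
Op 3: read(P2, v0) -> 34. No state change.
Op 4: read(P2, v0) -> 34. No state change.
Op 5: write(P1, v1, 167). refcount(pp1)=3>1 -> COPY to pp3. 4 ppages; refcounts: pp0:3 pp1:2 pp2:3 pp3:1
Op 6: write(P0, v1, 103). refcount(pp1)=2>1 -> COPY to pp4. 5 ppages; refcounts: pp0:3 pp1:1 pp2:3 pp3:1 pp4:1
P0: v2 -> pp2 = 45
P1: v2 -> pp2 = 45
P2: v2 -> pp2 = 45

Answer: 45 45 45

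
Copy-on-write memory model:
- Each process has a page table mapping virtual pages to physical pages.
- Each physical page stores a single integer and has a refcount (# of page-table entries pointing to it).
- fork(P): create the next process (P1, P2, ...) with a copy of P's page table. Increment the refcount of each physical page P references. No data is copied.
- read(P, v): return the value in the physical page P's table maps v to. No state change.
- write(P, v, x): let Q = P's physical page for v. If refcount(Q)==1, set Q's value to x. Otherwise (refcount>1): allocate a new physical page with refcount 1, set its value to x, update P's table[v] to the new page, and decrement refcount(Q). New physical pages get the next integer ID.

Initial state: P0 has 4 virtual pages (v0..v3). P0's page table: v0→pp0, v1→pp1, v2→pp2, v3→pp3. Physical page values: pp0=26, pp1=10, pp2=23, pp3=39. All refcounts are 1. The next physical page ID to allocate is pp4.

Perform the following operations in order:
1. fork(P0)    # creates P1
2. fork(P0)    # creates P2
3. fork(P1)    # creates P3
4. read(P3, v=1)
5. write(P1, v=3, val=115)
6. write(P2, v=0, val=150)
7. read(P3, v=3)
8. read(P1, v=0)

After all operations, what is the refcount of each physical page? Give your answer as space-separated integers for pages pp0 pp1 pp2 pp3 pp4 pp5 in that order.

Answer: 3 4 4 3 1 1

Derivation:
Op 1: fork(P0) -> P1. 4 ppages; refcounts: pp0:2 pp1:2 pp2:2 pp3:2
Op 2: fork(P0) -> P2. 4 ppages; refcounts: pp0:3 pp1:3 pp2:3 pp3:3
Op 3: fork(P1) -> P3. 4 ppages; refcounts: pp0:4 pp1:4 pp2:4 pp3:4
Op 4: read(P3, v1) -> 10. No state change.
Op 5: write(P1, v3, 115). refcount(pp3)=4>1 -> COPY to pp4. 5 ppages; refcounts: pp0:4 pp1:4 pp2:4 pp3:3 pp4:1
Op 6: write(P2, v0, 150). refcount(pp0)=4>1 -> COPY to pp5. 6 ppages; refcounts: pp0:3 pp1:4 pp2:4 pp3:3 pp4:1 pp5:1
Op 7: read(P3, v3) -> 39. No state change.
Op 8: read(P1, v0) -> 26. No state change.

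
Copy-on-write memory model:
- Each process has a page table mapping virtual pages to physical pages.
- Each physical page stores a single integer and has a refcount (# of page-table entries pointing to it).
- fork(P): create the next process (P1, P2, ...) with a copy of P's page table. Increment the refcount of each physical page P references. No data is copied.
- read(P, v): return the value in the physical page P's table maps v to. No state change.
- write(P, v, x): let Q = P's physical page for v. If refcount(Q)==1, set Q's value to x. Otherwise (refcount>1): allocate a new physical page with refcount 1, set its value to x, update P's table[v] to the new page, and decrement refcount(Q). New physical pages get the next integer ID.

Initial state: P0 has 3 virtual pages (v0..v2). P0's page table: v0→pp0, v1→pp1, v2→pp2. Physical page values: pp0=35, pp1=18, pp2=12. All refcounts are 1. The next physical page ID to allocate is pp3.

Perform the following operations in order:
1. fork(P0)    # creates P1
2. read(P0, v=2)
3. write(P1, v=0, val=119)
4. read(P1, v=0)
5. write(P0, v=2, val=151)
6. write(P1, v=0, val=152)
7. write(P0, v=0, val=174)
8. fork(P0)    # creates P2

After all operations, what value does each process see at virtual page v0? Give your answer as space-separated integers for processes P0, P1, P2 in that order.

Op 1: fork(P0) -> P1. 3 ppages; refcounts: pp0:2 pp1:2 pp2:2
Op 2: read(P0, v2) -> 12. No state change.
Op 3: write(P1, v0, 119). refcount(pp0)=2>1 -> COPY to pp3. 4 ppages; refcounts: pp0:1 pp1:2 pp2:2 pp3:1
Op 4: read(P1, v0) -> 119. No state change.
Op 5: write(P0, v2, 151). refcount(pp2)=2>1 -> COPY to pp4. 5 ppages; refcounts: pp0:1 pp1:2 pp2:1 pp3:1 pp4:1
Op 6: write(P1, v0, 152). refcount(pp3)=1 -> write in place. 5 ppages; refcounts: pp0:1 pp1:2 pp2:1 pp3:1 pp4:1
Op 7: write(P0, v0, 174). refcount(pp0)=1 -> write in place. 5 ppages; refcounts: pp0:1 pp1:2 pp2:1 pp3:1 pp4:1
Op 8: fork(P0) -> P2. 5 ppages; refcounts: pp0:2 pp1:3 pp2:1 pp3:1 pp4:2
P0: v0 -> pp0 = 174
P1: v0 -> pp3 = 152
P2: v0 -> pp0 = 174

Answer: 174 152 174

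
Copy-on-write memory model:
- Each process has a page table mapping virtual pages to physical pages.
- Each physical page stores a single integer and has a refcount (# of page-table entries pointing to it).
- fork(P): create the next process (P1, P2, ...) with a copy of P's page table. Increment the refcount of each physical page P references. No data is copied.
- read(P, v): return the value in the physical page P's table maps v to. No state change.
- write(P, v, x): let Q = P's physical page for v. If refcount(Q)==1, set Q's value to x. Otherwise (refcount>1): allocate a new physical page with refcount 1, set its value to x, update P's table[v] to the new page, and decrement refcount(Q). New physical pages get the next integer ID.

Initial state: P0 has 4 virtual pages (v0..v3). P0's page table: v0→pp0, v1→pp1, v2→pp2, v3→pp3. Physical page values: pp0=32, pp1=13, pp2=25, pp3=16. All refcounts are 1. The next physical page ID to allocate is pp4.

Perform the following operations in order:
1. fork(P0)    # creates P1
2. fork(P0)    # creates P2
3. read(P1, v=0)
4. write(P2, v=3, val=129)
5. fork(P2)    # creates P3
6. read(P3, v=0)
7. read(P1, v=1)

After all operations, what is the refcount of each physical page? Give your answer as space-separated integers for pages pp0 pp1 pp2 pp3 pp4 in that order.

Answer: 4 4 4 2 2

Derivation:
Op 1: fork(P0) -> P1. 4 ppages; refcounts: pp0:2 pp1:2 pp2:2 pp3:2
Op 2: fork(P0) -> P2. 4 ppages; refcounts: pp0:3 pp1:3 pp2:3 pp3:3
Op 3: read(P1, v0) -> 32. No state change.
Op 4: write(P2, v3, 129). refcount(pp3)=3>1 -> COPY to pp4. 5 ppages; refcounts: pp0:3 pp1:3 pp2:3 pp3:2 pp4:1
Op 5: fork(P2) -> P3. 5 ppages; refcounts: pp0:4 pp1:4 pp2:4 pp3:2 pp4:2
Op 6: read(P3, v0) -> 32. No state change.
Op 7: read(P1, v1) -> 13. No state change.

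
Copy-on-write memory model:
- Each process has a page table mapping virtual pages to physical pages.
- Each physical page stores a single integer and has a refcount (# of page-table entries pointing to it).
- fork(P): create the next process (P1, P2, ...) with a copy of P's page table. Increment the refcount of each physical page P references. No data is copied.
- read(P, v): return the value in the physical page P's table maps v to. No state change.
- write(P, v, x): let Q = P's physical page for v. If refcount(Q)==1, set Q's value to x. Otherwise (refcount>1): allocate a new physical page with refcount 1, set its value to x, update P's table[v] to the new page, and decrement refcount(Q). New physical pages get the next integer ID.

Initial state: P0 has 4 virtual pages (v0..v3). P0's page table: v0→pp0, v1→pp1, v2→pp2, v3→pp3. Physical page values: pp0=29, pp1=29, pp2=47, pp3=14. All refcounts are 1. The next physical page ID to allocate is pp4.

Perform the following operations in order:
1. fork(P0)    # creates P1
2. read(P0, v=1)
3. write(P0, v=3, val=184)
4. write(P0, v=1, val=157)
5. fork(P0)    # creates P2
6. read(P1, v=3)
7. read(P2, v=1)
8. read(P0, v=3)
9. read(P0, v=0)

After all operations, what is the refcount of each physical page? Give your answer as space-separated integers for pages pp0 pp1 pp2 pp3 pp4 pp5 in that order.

Op 1: fork(P0) -> P1. 4 ppages; refcounts: pp0:2 pp1:2 pp2:2 pp3:2
Op 2: read(P0, v1) -> 29. No state change.
Op 3: write(P0, v3, 184). refcount(pp3)=2>1 -> COPY to pp4. 5 ppages; refcounts: pp0:2 pp1:2 pp2:2 pp3:1 pp4:1
Op 4: write(P0, v1, 157). refcount(pp1)=2>1 -> COPY to pp5. 6 ppages; refcounts: pp0:2 pp1:1 pp2:2 pp3:1 pp4:1 pp5:1
Op 5: fork(P0) -> P2. 6 ppages; refcounts: pp0:3 pp1:1 pp2:3 pp3:1 pp4:2 pp5:2
Op 6: read(P1, v3) -> 14. No state change.
Op 7: read(P2, v1) -> 157. No state change.
Op 8: read(P0, v3) -> 184. No state change.
Op 9: read(P0, v0) -> 29. No state change.

Answer: 3 1 3 1 2 2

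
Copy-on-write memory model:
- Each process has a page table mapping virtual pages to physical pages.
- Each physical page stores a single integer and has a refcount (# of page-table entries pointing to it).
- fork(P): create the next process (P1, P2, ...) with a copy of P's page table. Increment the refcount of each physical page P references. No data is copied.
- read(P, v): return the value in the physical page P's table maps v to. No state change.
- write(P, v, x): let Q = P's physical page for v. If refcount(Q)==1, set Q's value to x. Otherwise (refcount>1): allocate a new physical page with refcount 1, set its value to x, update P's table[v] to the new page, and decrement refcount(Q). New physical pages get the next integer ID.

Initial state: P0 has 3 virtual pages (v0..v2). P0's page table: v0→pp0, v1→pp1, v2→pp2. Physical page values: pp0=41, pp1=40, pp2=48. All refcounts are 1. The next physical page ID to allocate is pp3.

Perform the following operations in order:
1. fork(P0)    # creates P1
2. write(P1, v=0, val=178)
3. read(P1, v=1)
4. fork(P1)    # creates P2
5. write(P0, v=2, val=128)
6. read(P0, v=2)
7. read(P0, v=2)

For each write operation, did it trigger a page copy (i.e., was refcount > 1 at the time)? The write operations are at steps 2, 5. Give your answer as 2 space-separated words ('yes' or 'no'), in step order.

Op 1: fork(P0) -> P1. 3 ppages; refcounts: pp0:2 pp1:2 pp2:2
Op 2: write(P1, v0, 178). refcount(pp0)=2>1 -> COPY to pp3. 4 ppages; refcounts: pp0:1 pp1:2 pp2:2 pp3:1
Op 3: read(P1, v1) -> 40. No state change.
Op 4: fork(P1) -> P2. 4 ppages; refcounts: pp0:1 pp1:3 pp2:3 pp3:2
Op 5: write(P0, v2, 128). refcount(pp2)=3>1 -> COPY to pp4. 5 ppages; refcounts: pp0:1 pp1:3 pp2:2 pp3:2 pp4:1
Op 6: read(P0, v2) -> 128. No state change.
Op 7: read(P0, v2) -> 128. No state change.

yes yes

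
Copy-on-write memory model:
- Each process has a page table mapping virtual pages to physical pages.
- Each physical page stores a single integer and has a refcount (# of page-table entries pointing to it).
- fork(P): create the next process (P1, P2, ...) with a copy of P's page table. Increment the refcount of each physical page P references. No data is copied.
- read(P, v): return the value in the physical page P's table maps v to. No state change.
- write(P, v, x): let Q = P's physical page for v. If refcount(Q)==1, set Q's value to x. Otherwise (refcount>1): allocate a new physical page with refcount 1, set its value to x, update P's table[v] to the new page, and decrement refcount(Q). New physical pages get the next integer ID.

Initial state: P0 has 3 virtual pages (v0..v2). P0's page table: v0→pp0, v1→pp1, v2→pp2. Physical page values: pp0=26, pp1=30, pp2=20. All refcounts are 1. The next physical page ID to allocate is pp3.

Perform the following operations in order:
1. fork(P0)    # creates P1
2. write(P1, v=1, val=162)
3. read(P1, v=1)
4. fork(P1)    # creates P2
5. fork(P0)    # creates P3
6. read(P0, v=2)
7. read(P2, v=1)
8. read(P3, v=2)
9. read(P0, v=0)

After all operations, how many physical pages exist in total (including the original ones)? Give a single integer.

Op 1: fork(P0) -> P1. 3 ppages; refcounts: pp0:2 pp1:2 pp2:2
Op 2: write(P1, v1, 162). refcount(pp1)=2>1 -> COPY to pp3. 4 ppages; refcounts: pp0:2 pp1:1 pp2:2 pp3:1
Op 3: read(P1, v1) -> 162. No state change.
Op 4: fork(P1) -> P2. 4 ppages; refcounts: pp0:3 pp1:1 pp2:3 pp3:2
Op 5: fork(P0) -> P3. 4 ppages; refcounts: pp0:4 pp1:2 pp2:4 pp3:2
Op 6: read(P0, v2) -> 20. No state change.
Op 7: read(P2, v1) -> 162. No state change.
Op 8: read(P3, v2) -> 20. No state change.
Op 9: read(P0, v0) -> 26. No state change.

Answer: 4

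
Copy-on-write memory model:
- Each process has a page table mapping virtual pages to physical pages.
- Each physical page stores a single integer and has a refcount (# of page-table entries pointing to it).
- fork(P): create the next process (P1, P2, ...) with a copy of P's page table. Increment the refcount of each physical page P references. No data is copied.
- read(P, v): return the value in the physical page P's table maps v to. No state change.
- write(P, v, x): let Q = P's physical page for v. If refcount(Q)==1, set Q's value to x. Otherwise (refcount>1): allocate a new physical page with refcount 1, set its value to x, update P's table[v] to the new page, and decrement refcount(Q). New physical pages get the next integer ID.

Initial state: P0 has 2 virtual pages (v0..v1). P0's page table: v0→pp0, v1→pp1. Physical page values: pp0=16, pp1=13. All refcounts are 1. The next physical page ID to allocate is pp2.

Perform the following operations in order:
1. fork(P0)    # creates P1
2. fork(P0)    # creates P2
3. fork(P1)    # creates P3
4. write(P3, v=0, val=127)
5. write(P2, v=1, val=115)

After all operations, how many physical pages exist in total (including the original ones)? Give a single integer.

Answer: 4

Derivation:
Op 1: fork(P0) -> P1. 2 ppages; refcounts: pp0:2 pp1:2
Op 2: fork(P0) -> P2. 2 ppages; refcounts: pp0:3 pp1:3
Op 3: fork(P1) -> P3. 2 ppages; refcounts: pp0:4 pp1:4
Op 4: write(P3, v0, 127). refcount(pp0)=4>1 -> COPY to pp2. 3 ppages; refcounts: pp0:3 pp1:4 pp2:1
Op 5: write(P2, v1, 115). refcount(pp1)=4>1 -> COPY to pp3. 4 ppages; refcounts: pp0:3 pp1:3 pp2:1 pp3:1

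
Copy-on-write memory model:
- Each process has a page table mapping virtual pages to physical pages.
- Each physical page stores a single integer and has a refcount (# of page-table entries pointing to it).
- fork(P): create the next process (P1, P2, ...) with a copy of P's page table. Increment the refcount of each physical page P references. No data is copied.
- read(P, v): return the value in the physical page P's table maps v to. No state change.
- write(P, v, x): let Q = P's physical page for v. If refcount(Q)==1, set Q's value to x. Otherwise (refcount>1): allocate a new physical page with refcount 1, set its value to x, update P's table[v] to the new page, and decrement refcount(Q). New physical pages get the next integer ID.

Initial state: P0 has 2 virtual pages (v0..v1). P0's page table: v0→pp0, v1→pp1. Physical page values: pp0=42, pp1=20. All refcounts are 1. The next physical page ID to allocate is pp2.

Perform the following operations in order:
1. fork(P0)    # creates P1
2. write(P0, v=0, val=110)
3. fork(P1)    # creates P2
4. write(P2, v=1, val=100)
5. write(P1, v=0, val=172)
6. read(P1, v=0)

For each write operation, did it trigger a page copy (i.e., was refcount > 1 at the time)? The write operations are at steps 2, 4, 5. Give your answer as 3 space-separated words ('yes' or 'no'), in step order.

Op 1: fork(P0) -> P1. 2 ppages; refcounts: pp0:2 pp1:2
Op 2: write(P0, v0, 110). refcount(pp0)=2>1 -> COPY to pp2. 3 ppages; refcounts: pp0:1 pp1:2 pp2:1
Op 3: fork(P1) -> P2. 3 ppages; refcounts: pp0:2 pp1:3 pp2:1
Op 4: write(P2, v1, 100). refcount(pp1)=3>1 -> COPY to pp3. 4 ppages; refcounts: pp0:2 pp1:2 pp2:1 pp3:1
Op 5: write(P1, v0, 172). refcount(pp0)=2>1 -> COPY to pp4. 5 ppages; refcounts: pp0:1 pp1:2 pp2:1 pp3:1 pp4:1
Op 6: read(P1, v0) -> 172. No state change.

yes yes yes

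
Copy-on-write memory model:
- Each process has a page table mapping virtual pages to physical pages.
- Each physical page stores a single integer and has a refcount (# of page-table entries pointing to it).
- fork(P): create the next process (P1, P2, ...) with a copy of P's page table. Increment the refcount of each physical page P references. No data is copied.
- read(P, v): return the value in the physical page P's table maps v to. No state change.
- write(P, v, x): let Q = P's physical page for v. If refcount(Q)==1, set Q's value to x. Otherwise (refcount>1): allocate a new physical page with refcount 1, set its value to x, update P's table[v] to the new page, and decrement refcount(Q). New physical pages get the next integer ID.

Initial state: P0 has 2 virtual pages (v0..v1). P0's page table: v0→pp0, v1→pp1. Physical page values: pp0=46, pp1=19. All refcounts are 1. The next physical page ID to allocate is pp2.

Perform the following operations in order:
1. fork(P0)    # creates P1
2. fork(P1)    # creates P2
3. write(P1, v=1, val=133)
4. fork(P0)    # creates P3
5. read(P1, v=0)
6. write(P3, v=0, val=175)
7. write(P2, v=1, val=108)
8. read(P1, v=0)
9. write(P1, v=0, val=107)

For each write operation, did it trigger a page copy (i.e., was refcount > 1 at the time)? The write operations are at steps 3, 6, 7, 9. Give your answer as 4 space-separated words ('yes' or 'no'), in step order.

Op 1: fork(P0) -> P1. 2 ppages; refcounts: pp0:2 pp1:2
Op 2: fork(P1) -> P2. 2 ppages; refcounts: pp0:3 pp1:3
Op 3: write(P1, v1, 133). refcount(pp1)=3>1 -> COPY to pp2. 3 ppages; refcounts: pp0:3 pp1:2 pp2:1
Op 4: fork(P0) -> P3. 3 ppages; refcounts: pp0:4 pp1:3 pp2:1
Op 5: read(P1, v0) -> 46. No state change.
Op 6: write(P3, v0, 175). refcount(pp0)=4>1 -> COPY to pp3. 4 ppages; refcounts: pp0:3 pp1:3 pp2:1 pp3:1
Op 7: write(P2, v1, 108). refcount(pp1)=3>1 -> COPY to pp4. 5 ppages; refcounts: pp0:3 pp1:2 pp2:1 pp3:1 pp4:1
Op 8: read(P1, v0) -> 46. No state change.
Op 9: write(P1, v0, 107). refcount(pp0)=3>1 -> COPY to pp5. 6 ppages; refcounts: pp0:2 pp1:2 pp2:1 pp3:1 pp4:1 pp5:1

yes yes yes yes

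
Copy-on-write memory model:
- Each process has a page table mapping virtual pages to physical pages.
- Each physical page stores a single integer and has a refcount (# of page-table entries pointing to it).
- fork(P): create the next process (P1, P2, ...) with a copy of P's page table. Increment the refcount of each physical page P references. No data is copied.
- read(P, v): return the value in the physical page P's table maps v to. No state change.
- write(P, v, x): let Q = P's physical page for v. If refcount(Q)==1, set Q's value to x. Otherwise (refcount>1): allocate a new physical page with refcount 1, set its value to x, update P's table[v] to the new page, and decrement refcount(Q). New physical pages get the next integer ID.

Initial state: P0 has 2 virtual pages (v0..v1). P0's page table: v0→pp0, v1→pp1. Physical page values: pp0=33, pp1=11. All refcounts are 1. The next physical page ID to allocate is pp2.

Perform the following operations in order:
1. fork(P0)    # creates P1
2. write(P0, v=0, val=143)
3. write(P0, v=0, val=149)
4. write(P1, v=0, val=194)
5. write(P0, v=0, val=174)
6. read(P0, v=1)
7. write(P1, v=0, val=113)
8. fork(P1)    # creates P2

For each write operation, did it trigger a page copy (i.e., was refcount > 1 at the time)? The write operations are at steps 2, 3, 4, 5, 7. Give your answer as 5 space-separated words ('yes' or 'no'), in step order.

Op 1: fork(P0) -> P1. 2 ppages; refcounts: pp0:2 pp1:2
Op 2: write(P0, v0, 143). refcount(pp0)=2>1 -> COPY to pp2. 3 ppages; refcounts: pp0:1 pp1:2 pp2:1
Op 3: write(P0, v0, 149). refcount(pp2)=1 -> write in place. 3 ppages; refcounts: pp0:1 pp1:2 pp2:1
Op 4: write(P1, v0, 194). refcount(pp0)=1 -> write in place. 3 ppages; refcounts: pp0:1 pp1:2 pp2:1
Op 5: write(P0, v0, 174). refcount(pp2)=1 -> write in place. 3 ppages; refcounts: pp0:1 pp1:2 pp2:1
Op 6: read(P0, v1) -> 11. No state change.
Op 7: write(P1, v0, 113). refcount(pp0)=1 -> write in place. 3 ppages; refcounts: pp0:1 pp1:2 pp2:1
Op 8: fork(P1) -> P2. 3 ppages; refcounts: pp0:2 pp1:3 pp2:1

yes no no no no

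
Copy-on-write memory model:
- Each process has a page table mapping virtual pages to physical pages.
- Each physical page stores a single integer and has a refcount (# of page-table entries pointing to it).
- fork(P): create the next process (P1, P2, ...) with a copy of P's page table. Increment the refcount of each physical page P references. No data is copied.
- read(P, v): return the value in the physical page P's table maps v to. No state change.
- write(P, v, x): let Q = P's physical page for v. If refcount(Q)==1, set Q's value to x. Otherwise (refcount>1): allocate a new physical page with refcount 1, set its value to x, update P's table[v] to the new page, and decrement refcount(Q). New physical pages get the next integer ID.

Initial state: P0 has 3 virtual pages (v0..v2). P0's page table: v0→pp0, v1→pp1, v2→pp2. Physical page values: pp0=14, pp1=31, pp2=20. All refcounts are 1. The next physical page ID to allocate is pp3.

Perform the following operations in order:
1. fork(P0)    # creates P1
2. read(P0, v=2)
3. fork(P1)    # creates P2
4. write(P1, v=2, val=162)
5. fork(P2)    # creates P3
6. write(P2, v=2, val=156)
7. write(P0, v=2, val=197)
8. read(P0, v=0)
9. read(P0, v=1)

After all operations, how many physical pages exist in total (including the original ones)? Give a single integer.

Answer: 6

Derivation:
Op 1: fork(P0) -> P1. 3 ppages; refcounts: pp0:2 pp1:2 pp2:2
Op 2: read(P0, v2) -> 20. No state change.
Op 3: fork(P1) -> P2. 3 ppages; refcounts: pp0:3 pp1:3 pp2:3
Op 4: write(P1, v2, 162). refcount(pp2)=3>1 -> COPY to pp3. 4 ppages; refcounts: pp0:3 pp1:3 pp2:2 pp3:1
Op 5: fork(P2) -> P3. 4 ppages; refcounts: pp0:4 pp1:4 pp2:3 pp3:1
Op 6: write(P2, v2, 156). refcount(pp2)=3>1 -> COPY to pp4. 5 ppages; refcounts: pp0:4 pp1:4 pp2:2 pp3:1 pp4:1
Op 7: write(P0, v2, 197). refcount(pp2)=2>1 -> COPY to pp5. 6 ppages; refcounts: pp0:4 pp1:4 pp2:1 pp3:1 pp4:1 pp5:1
Op 8: read(P0, v0) -> 14. No state change.
Op 9: read(P0, v1) -> 31. No state change.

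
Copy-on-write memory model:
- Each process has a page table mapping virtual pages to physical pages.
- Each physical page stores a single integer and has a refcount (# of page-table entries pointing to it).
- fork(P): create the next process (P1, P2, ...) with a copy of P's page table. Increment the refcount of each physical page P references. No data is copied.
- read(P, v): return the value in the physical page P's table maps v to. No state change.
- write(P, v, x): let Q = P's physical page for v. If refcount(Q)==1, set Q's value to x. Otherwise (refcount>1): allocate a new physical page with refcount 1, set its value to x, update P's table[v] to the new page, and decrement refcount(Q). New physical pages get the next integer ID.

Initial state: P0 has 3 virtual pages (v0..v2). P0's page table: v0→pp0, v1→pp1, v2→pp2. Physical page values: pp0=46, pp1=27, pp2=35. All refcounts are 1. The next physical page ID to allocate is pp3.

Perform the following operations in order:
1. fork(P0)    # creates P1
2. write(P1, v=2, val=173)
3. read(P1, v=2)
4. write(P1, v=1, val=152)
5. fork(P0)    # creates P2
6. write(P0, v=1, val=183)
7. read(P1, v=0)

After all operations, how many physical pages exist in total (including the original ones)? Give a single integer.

Op 1: fork(P0) -> P1. 3 ppages; refcounts: pp0:2 pp1:2 pp2:2
Op 2: write(P1, v2, 173). refcount(pp2)=2>1 -> COPY to pp3. 4 ppages; refcounts: pp0:2 pp1:2 pp2:1 pp3:1
Op 3: read(P1, v2) -> 173. No state change.
Op 4: write(P1, v1, 152). refcount(pp1)=2>1 -> COPY to pp4. 5 ppages; refcounts: pp0:2 pp1:1 pp2:1 pp3:1 pp4:1
Op 5: fork(P0) -> P2. 5 ppages; refcounts: pp0:3 pp1:2 pp2:2 pp3:1 pp4:1
Op 6: write(P0, v1, 183). refcount(pp1)=2>1 -> COPY to pp5. 6 ppages; refcounts: pp0:3 pp1:1 pp2:2 pp3:1 pp4:1 pp5:1
Op 7: read(P1, v0) -> 46. No state change.

Answer: 6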